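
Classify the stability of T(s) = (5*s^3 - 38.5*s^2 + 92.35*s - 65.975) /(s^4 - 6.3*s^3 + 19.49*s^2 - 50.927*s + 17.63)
Denominator: s^4 - 6.3*s^3 + 19.49*s^2 - 50.927*s + 17.63 = (s - 4.3)(s - 0.4)(s^2 - 1.6*s + 10.25). Poles: 0.4, 0.8 + 3.1j, 0.8 - 3.1j, 4.3. Unstable (4 pole(s) in RHP)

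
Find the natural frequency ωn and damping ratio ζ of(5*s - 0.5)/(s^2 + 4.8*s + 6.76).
Underdamped: complex pole -2.4 + 1j. ωn = |pole| = 2.6, ζ = -Re(pole)/ωn = 0.9231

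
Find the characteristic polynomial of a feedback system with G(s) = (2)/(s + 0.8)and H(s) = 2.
Characteristic poly = G_den * H_den + G_num * H_num = (s + 0.8) + (4) = s + 4.8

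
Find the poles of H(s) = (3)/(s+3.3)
Set denominator = 0: s + 3.3 = 0 → Poles: -3.3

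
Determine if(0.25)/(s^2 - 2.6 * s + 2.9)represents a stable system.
Denominator: s^2 - 2.6*s + 2.9. Poles: 1.3 + 1.1j, 1.3 - 1.1j. All Re(p)<0: No (unstable)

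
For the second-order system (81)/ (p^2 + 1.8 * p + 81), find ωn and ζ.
Standard form: ωn²/(p²+2ζωn·p+ωn²).
const=81=ωn² → ωn=9, p coeff=1.8=2ζωn → ζ=0.1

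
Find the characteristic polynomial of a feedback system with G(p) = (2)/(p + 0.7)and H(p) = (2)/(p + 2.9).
Characteristic poly = G_den * H_den + G_num * H_num = (p^2 + 3.6*p + 2.03) + (4) = p^2 + 3.6*p + 6.03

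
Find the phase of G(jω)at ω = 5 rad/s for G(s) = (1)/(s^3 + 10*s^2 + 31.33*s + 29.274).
Substitute s = j*5: G(j5) = -0.00443923 - 0.000636543j.
∠G(j5) = atan2(Im, Re) = atan2(-0.000636543, -0.00443923) = -171.84°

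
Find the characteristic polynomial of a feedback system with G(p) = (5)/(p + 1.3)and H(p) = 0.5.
Characteristic poly = G_den * H_den + G_num * H_num = (p + 1.3) + (2.5) = p + 3.8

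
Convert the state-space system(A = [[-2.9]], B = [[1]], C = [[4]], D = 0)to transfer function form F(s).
F(s) = C(sI - A)⁻¹B + D.
Characteristic polynomial det(sI - A) = s + 2.9.
Numerator from C·adj(sI-A)·B + D·det(sI-A) = 4.
F(s) = (4)/(s + 2.9)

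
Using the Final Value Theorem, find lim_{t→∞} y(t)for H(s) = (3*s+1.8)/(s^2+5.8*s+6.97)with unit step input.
FVT: lim_{t→∞} y(t) = lim_{s→0} s*Y(s) where Y(s) = H(s)/s.
= lim_{s→0} H(s) = H(0) = num(0)/den(0) = 1.8/6.97 = 0.2582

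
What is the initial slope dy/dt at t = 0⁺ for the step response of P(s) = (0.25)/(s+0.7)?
IVT: y'(0⁺) = lim_{s→∞} s²·Y(s) = lim_{s→∞} s·P(s).
deg(num) = 0, deg(den) = 1, relative degree = 1, so s·P(s) → (leading num)/(leading den) = 0.25/1 = 0.25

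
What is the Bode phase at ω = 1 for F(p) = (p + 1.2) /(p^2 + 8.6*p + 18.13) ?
Substitute p = j*1: F(j1) = 0.0793583 + 0.0185358j.
∠F(j1) = atan2(Im, Re) = atan2(0.0185358, 0.0793583) = 13.15°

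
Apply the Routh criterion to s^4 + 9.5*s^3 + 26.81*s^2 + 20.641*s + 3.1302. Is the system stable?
Routh array:
s^4: [1, 26.81, 3.1302]; s^3: [9.5, 20.641]; s^2: [24.6373, 3.1302]; s^1: [19.434]; s^0: [3.1302]
First column: [1, 9.5, 24.6373, 19.434, 3.1302]. Sign changes = 0.
Yes, stable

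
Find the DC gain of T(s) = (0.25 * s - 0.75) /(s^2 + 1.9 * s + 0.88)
DC gain = T(0) = num(0)/den(0) = -0.75/0.88 = -0.8523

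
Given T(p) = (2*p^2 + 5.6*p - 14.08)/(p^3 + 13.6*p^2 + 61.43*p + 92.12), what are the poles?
Set denominator = 0: p^3 + 13.6*p^2 + 61.43*p + 92.12 = (p + 4.7)(p + 4)(p + 4.9) = 0 → Poles: -4, -4.7, -4.9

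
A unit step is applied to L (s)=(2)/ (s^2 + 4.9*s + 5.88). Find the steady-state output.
FVT: lim_{t→∞} y(t) = lim_{s→0} s*Y(s) where Y(s) = L(s)/s.
= lim_{s→0} L(s) = L(0) = num(0)/den(0) = 2/5.88 = 0.3401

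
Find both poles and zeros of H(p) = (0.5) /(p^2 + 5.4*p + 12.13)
Set denominator = 0: p^2 + 5.4*p + 12.13 = 0 → Poles: -2.7 + 2.2j, -2.7 - 2.2j
Numerator is a nonzero constant (0.5) → Zeros: none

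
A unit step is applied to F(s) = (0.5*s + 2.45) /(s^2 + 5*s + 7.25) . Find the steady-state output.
FVT: lim_{t→∞} y(t) = lim_{s→0} s*Y(s) where Y(s) = F(s)/s.
= lim_{s→0} F(s) = F(0) = num(0)/den(0) = 2.45/7.25 = 0.3379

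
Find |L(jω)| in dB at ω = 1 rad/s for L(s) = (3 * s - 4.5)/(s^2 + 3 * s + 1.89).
Substitute s = j*1: L(j1) = 0.510105 + 1.65133j.
|L(j1)| = sqrt(Re² + Im²) = 1.728.
20*log₁₀(1.728) = 4.75 dB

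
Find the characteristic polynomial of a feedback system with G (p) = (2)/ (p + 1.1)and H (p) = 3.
Characteristic poly = G_den * H_den + G_num * H_num = (p + 1.1) + (6) = p + 7.1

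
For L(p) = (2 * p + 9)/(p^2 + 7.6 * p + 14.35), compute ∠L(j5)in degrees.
Substitute p = j*5: L(j5) = 0.182449 - 0.287976j.
∠L(j5) = atan2(Im, Re) = atan2(-0.287976, 0.182449) = -57.64°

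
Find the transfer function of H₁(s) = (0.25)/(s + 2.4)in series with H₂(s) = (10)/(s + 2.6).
Series: H = H₁ · H₂ = (n₁·n₂)/(d₁·d₂).
Num: n₁·n₂ = 2.5. Den: d₁·d₂ = s^2 + 5*s + 6.24.
H(s) = (2.5)/(s^2 + 5*s + 6.24)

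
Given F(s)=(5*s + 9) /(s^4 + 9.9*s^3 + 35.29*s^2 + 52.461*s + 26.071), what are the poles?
Set denominator = 0: s^4 + 9.9*s^3 + 35.29*s^2 + 52.461*s + 26.071 = (s + 2.9)(s + 3.1)(s + 2.9)(s + 1) = 0 → Poles: -1, -2.9, -2.9, -3.1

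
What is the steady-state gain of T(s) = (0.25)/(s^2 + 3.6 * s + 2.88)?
DC gain = T(0) = num(0)/den(0) = 0.25/2.88 = 0.08681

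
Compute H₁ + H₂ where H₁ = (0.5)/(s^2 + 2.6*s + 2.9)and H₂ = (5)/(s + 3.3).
Parallel: H = H₁ + H₂ = (n₁·d₂ + n₂·d₁)/(d₁·d₂).
n₁·d₂ = 0.5*s + 1.65. n₂·d₁ = 5*s^2 + 13*s + 14.5. Sum = 5*s^2 + 13.5*s + 16.15. d₁·d₂ = s^3 + 5.9*s^2 + 11.48*s + 9.57.
H(s) = (5*s^2 + 13.5*s + 16.15)/(s^3 + 5.9*s^2 + 11.48*s + 9.57)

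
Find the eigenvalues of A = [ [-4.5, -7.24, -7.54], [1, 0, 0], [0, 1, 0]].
Eigenvalues solve det(λI - A) = 0.
Characteristic polynomial: λ^3 + 4.5*λ^2 + 7.24*λ + 7.54 = 0.
Factor: (λ + 2.9)(λ^2 + 1.6*λ + 2.6) = 0.
Roots: -0.8 + 1.4j, -0.8 - 1.4j, -2.9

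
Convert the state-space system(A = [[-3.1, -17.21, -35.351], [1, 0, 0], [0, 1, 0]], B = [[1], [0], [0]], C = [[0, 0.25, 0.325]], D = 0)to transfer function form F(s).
F(s) = C(sI - A)⁻¹B + D.
Characteristic polynomial det(sI - A) = s^3 + 3.1*s^2 + 17.21*s + 35.351.
Numerator from C·adj(sI-A)·B + D·det(sI-A) = 0.25*s + 0.325.
F(s) = (0.25*s + 0.325)/(s^3 + 3.1*s^2 + 17.21*s + 35.351)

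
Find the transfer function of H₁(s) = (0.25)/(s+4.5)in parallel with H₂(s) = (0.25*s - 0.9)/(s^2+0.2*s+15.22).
Parallel: H = H₁ + H₂ = (n₁·d₂ + n₂·d₁)/(d₁·d₂).
n₁·d₂ = 0.25*s^2 + 0.05*s + 3.805. n₂·d₁ = 0.25*s^2 + 0.225*s - 4.05. Sum = 0.5*s^2 + 0.275*s - 0.245. d₁·d₂ = s^3 + 4.7*s^2 + 16.12*s + 68.49.
H(s) = (0.5*s^2 + 0.275*s - 0.245)/(s^3 + 4.7*s^2 + 16.12*s + 68.49)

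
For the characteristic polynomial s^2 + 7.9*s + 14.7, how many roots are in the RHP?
s^2 + 7.9*s + 14.7 = (s + 4.9)(s + 3). Poles: -3, -4.9. RHP poles (Re>0): 0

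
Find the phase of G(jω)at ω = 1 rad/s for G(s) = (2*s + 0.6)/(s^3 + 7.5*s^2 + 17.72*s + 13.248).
Substitute s = j*1: G(j1) = 0.118007 + 0.00468333j.
∠G(j1) = atan2(Im, Re) = atan2(0.00468333, 0.118007) = 2.27°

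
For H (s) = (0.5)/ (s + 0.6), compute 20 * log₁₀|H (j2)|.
Substitute s = j*2: H(j2) = 0.0688073 - 0.229358j.
|H(j2)| = sqrt(Re² + Im²) = 0.2395.
20*log₁₀(0.2395) = -12.42 dB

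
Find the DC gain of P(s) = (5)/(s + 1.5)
DC gain = P(0) = num(0)/den(0) = 5/1.5 = 3.333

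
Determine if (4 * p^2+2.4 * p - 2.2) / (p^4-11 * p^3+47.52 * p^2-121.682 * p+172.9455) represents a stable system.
Denominator: p^4 - 11*p^3 + 47.52*p^2 - 121.682*p + 172.9455 = (p - 4.9)(p - 3.9)(p^2 - 2.2*p + 9.05). Poles: 1.1 + 2.8j, 1.1 - 2.8j, 3.9, 4.9. All Re(p)<0: No (unstable)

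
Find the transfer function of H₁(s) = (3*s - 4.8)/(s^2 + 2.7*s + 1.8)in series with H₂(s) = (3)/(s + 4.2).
Series: H = H₁ · H₂ = (n₁·n₂)/(d₁·d₂).
Num: n₁·n₂ = 9*s - 14.4. Den: d₁·d₂ = s^3 + 6.9*s^2 + 13.14*s + 7.56.
H(s) = (9*s - 14.4)/(s^3 + 6.9*s^2 + 13.14*s + 7.56)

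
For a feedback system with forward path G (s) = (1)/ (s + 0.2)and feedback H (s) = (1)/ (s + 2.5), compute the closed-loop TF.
Closed-loop T = G/(1+GH).
Numerator: G_num * H_den = s + 2.5.
Denominator: G_den * H_den + G_num * H_num = (s^2 + 2.7*s + 0.5) + (1) = s^2 + 2.7*s + 1.5.
T(s) = (s + 2.5)/(s^2 + 2.7*s + 1.5)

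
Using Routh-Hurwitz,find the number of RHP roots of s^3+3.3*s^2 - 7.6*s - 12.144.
Routh array:
s^3: [1, -7.6]; s^2: [3.3, -12.144]; s^1: [-3.92]; s^0: [-12.144]
First column: [1, 3.3, -3.92, -12.144]. Sign changes = RHP roots = 1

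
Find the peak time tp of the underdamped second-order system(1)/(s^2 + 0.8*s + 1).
Standard form: ωn²/(s²+2ζωn·s+ωn²) → ωn = 1, ζ = 0.4.
ωd = ωn·√(1-ζ²) = 1·√(1-0.4²) = 0.9165.
tp = π/ωd = π/0.9165 = 3.428 s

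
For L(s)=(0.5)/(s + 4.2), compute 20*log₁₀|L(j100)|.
Substitute s = j*100: L(j100) = 0.00020963 - 0.0049912j.
|L(j100)| = sqrt(Re² + Im²) = 0.004996.
20*log₁₀(0.004996) = -46.03 dB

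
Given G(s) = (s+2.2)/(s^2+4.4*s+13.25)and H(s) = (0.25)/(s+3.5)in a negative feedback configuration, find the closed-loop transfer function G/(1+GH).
Closed-loop T = G/(1+GH).
Numerator: G_num * H_den = s^2 + 5.7*s + 7.7.
Denominator: G_den * H_den + G_num * H_num = (s^3 + 7.9*s^2 + 28.65*s + 46.375) + (0.25*s + 0.55) = s^3 + 7.9*s^2 + 28.9*s + 46.925.
T(s) = (s^2 + 5.7*s + 7.7)/(s^3 + 7.9*s^2 + 28.9*s + 46.925)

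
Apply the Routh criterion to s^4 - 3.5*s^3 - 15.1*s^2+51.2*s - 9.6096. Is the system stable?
Routh array:
s^4: [1, -15.1, -9.6096]; s^3: [-3.5, 51.2]; s^2: [-0.471429, -9.6096]; s^1: [122.544]; s^0: [-9.6096]
First column: [1, -3.5, -0.471429, 122.544, -9.6096]. Sign changes = 3.
No, unstable (3 RHP root(s))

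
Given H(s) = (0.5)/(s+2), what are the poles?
Set denominator = 0: s + 2 = 0 → Poles: -2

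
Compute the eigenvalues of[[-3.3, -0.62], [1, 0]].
Eigenvalues solve det(λI - A) = 0.
Characteristic polynomial: λ^2 + 3.3*λ + 0.62 = 0.
Factor: (λ + 3.1)(λ + 0.2) = 0.
Roots: -0.2, -3.1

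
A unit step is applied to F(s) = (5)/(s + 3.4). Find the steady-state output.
FVT: lim_{t→∞} y(t) = lim_{s→0} s*Y(s) where Y(s) = F(s)/s.
= lim_{s→0} F(s) = F(0) = num(0)/den(0) = 5/3.4 = 1.471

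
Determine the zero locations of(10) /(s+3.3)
Numerator is a nonzero constant (10) → Zeros: none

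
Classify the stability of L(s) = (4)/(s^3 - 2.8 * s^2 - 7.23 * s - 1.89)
Denominator: s^3 - 2.8*s^2 - 7.23*s - 1.89 = (s - 4.5)(s + 0.3)(s + 1.4). Poles: -0.3, -1.4, 4.5. Unstable (1 pole(s) in RHP)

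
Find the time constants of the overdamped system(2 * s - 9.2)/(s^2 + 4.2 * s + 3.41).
Overdamped: real poles at -3.1, -1.1. τ = -1/pole → τ₁ = 0.3226, τ₂ = 0.9091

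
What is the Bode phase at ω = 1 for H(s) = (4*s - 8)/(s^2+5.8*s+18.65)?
Substitute s = j*1: H(j1) = -0.341868 + 0.338971j.
∠H(j1) = atan2(Im, Re) = atan2(0.338971, -0.341868) = 135.24°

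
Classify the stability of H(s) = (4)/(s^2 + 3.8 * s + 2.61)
Denominator: s^2 + 3.8*s + 2.61 = (s + 2.9)(s + 0.9). Poles: -0.9, -2.9. Stable (all poles in LHP)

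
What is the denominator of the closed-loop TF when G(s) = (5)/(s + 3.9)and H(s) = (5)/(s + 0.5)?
Characteristic poly = G_den * H_den + G_num * H_num = (s^2 + 4.4*s + 1.95) + (25) = s^2 + 4.4*s + 26.95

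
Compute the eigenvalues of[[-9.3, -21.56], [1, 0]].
Eigenvalues solve det(λI - A) = 0.
Characteristic polynomial: λ^2 + 9.3*λ + 21.56 = 0.
Factor: (λ + 4.9)(λ + 4.4) = 0.
Roots: -4.4, -4.9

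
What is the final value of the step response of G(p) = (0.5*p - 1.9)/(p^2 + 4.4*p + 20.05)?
FVT: lim_{t→∞} y(t) = lim_{p→0} p*Y(p) where Y(p) = G(p)/p.
= lim_{p→0} G(p) = G(0) = num(0)/den(0) = -1.9/20.05 = -0.09476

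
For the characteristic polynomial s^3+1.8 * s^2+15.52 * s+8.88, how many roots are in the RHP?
s^3 + 1.8*s^2 + 15.52*s + 8.88 = (s + 0.6)(s^2 + 1.2*s + 14.8). Poles: -0.6, -0.6 + 3.8j, -0.6 - 3.8j. RHP poles (Re>0): 0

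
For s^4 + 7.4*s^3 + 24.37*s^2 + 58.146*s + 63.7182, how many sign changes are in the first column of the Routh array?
Routh array:
s^4: [1, 24.37, 63.7182]; s^3: [7.4, 58.146]; s^2: [16.5124, 63.7182]; s^1: [29.5909]; s^0: [63.7182]
First column: [1, 7.4, 16.5124, 29.5909, 63.7182]. Sign changes = 0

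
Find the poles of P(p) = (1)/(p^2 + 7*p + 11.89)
Set denominator = 0: p^2 + 7*p + 11.89 = (p + 4.1)(p + 2.9) = 0 → Poles: -2.9, -4.1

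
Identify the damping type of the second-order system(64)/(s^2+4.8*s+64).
Standard form: ωn²/(s²+2ζωn·s+ωn²) gives ωn=8, ζ=0.3.
Underdamped (ζ = 0.3 < 1)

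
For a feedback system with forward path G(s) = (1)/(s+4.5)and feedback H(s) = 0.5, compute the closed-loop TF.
Closed-loop T = G/(1+GH).
Numerator: G_num * H_den = 1.
Denominator: G_den * H_den + G_num * H_num = (s + 4.5) + (0.5) = s + 5.
T(s) = (1)/(s + 5)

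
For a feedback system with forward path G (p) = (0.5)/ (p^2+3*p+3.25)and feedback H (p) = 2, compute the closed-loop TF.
Closed-loop T = G/(1+GH).
Numerator: G_num * H_den = 0.5.
Denominator: G_den * H_den + G_num * H_num = (p^2 + 3*p + 3.25) + (1) = p^2 + 3*p + 4.25.
T(p) = (0.5)/(p^2 + 3*p + 4.25)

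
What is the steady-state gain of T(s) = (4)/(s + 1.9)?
DC gain = T(0) = num(0)/den(0) = 4/1.9 = 2.105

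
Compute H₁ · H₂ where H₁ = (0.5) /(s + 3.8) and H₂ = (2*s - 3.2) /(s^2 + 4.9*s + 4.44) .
Series: H = H₁ · H₂ = (n₁·n₂)/(d₁·d₂).
Num: n₁·n₂ = s - 1.6. Den: d₁·d₂ = s^3 + 8.7*s^2 + 23.06*s + 16.872.
H(s) = (s - 1.6)/(s^3 + 8.7*s^2 + 23.06*s + 16.872)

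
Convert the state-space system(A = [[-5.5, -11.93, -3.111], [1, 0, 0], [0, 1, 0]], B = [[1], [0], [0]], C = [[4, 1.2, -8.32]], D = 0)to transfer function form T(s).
T(s) = C(sI - A)⁻¹B + D.
Characteristic polynomial det(sI - A) = s^3 + 5.5*s^2 + 11.93*s + 3.111.
Numerator from C·adj(sI-A)·B + D·det(sI-A) = 4*s^2 + 1.2*s - 8.32.
T(s) = (4*s^2 + 1.2*s - 8.32)/(s^3 + 5.5*s^2 + 11.93*s + 3.111)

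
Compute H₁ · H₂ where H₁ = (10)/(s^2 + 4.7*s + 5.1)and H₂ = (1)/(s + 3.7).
Series: H = H₁ · H₂ = (n₁·n₂)/(d₁·d₂).
Num: n₁·n₂ = 10. Den: d₁·d₂ = s^3 + 8.4*s^2 + 22.49*s + 18.87.
H(s) = (10)/(s^3 + 8.4*s^2 + 22.49*s + 18.87)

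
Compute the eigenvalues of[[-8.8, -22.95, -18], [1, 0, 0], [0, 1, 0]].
Eigenvalues solve det(λI - A) = 0.
Characteristic polynomial: λ^3 + 8.8*λ^2 + 22.95*λ + 18 = 0.
Factor: (λ + 2.5)(λ + 4.8)(λ + 1.5) = 0.
Roots: -1.5, -2.5, -4.8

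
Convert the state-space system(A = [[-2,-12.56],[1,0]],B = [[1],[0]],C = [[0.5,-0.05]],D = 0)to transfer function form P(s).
P(s) = C(sI - A)⁻¹B + D.
Characteristic polynomial det(sI - A) = s^2 + 2*s + 12.56.
Numerator from C·adj(sI-A)·B + D·det(sI-A) = 0.5*s - 0.05.
P(s) = (0.5*s - 0.05)/(s^2 + 2*s + 12.56)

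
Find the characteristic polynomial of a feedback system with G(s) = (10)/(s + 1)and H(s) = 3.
Characteristic poly = G_den * H_den + G_num * H_num = (s + 1) + (30) = s + 31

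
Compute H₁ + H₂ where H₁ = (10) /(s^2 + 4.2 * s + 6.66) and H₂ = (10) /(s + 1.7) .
Parallel: H = H₁ + H₂ = (n₁·d₂ + n₂·d₁)/(d₁·d₂).
n₁·d₂ = 10*s + 17. n₂·d₁ = 10*s^2 + 42*s + 66.6. Sum = 10*s^2 + 52*s + 83.6. d₁·d₂ = s^3 + 5.9*s^2 + 13.8*s + 11.322.
H(s) = (10*s^2 + 52*s + 83.6)/(s^3 + 5.9*s^2 + 13.8*s + 11.322)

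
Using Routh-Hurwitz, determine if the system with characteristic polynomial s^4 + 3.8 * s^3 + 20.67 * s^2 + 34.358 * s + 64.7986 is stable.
Routh array:
s^4: [1, 20.67, 64.7986]; s^3: [3.8, 34.358]; s^2: [11.6284, 64.7986]; s^1: [13.1828]; s^0: [64.7986]
First column: [1, 3.8, 11.6284, 13.1828, 64.7986]. Sign changes = 0.
Yes, stable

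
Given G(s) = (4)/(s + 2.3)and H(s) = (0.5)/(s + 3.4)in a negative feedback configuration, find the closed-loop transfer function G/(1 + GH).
Closed-loop T = G/(1+GH).
Numerator: G_num * H_den = 4*s + 13.6.
Denominator: G_den * H_den + G_num * H_num = (s^2 + 5.7*s + 7.82) + (2) = s^2 + 5.7*s + 9.82.
T(s) = (4*s + 13.6)/(s^2 + 5.7*s + 9.82)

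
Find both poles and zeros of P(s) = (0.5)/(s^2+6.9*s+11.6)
Set denominator = 0: s^2 + 6.9*s + 11.6 = (s + 4)(s + 2.9) = 0 → Poles: -2.9, -4
Numerator is a nonzero constant (0.5) → Zeros: none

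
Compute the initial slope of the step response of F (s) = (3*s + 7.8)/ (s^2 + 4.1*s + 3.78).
IVT: y'(0⁺) = lim_{s→∞} s²·Y(s) = lim_{s→∞} s·F(s).
deg(num) = 1, deg(den) = 2, relative degree = 1, so s·F(s) → (leading num)/(leading den) = 3/1 = 3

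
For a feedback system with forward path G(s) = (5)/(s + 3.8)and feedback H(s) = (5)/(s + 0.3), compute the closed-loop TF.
Closed-loop T = G/(1+GH).
Numerator: G_num * H_den = 5*s + 1.5.
Denominator: G_den * H_den + G_num * H_num = (s^2 + 4.1*s + 1.14) + (25) = s^2 + 4.1*s + 26.14.
T(s) = (5*s + 1.5)/(s^2 + 4.1*s + 26.14)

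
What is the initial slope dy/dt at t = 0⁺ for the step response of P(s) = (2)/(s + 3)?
IVT: y'(0⁺) = lim_{s→∞} s²·Y(s) = lim_{s→∞} s·P(s).
deg(num) = 0, deg(den) = 1, relative degree = 1, so s·P(s) → (leading num)/(leading den) = 2/1 = 2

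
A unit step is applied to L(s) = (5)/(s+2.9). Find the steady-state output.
FVT: lim_{t→∞} y(t) = lim_{s→0} s*Y(s) where Y(s) = L(s)/s.
= lim_{s→0} L(s) = L(0) = num(0)/den(0) = 5/2.9 = 1.724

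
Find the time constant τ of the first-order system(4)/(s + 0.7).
First-order system: τ = -1/pole. Pole = -0.7. τ = -1/(-0.7) = 1.429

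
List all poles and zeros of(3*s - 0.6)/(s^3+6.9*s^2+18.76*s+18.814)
Set denominator = 0: s^3 + 6.9*s^2 + 18.76*s + 18.814 = (s + 2.3)(s^2 + 4.6*s + 8.18) = 0 → Poles: -2.3, -2.3 + 1.7j, -2.3 - 1.7j
Set numerator = 0: 3*s - 0.6 = 0 → Zeros: 0.2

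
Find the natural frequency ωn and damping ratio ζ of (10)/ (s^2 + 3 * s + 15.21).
Underdamped: complex pole -1.5 + 3.6j. ωn = |pole| = 3.9, ζ = -Re(pole)/ωn = 0.3846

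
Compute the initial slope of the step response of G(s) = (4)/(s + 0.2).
IVT: y'(0⁺) = lim_{s→∞} s²·Y(s) = lim_{s→∞} s·G(s).
deg(num) = 0, deg(den) = 1, relative degree = 1, so s·G(s) → (leading num)/(leading den) = 4/1 = 4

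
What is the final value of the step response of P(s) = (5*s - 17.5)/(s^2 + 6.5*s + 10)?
FVT: lim_{t→∞} y(t) = lim_{s→0} s*Y(s) where Y(s) = P(s)/s.
= lim_{s→0} P(s) = P(0) = num(0)/den(0) = -17.5/10 = -1.75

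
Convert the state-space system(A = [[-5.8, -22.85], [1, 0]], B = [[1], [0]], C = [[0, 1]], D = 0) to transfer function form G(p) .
G(p) = C(pI - A)⁻¹B + D.
Characteristic polynomial det(pI - A) = p^2 + 5.8*p + 22.85.
Numerator from C·adj(pI-A)·B + D·det(pI-A) = 1.
G(p) = (1)/(p^2 + 5.8*p + 22.85)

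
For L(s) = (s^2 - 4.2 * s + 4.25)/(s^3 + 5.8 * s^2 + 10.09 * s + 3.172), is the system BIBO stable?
Denominator: s^3 + 5.8*s^2 + 10.09*s + 3.172 = (s + 0.4)(s^2 + 5.4*s + 7.93). Poles: -0.4, -2.7 + 0.8j, -2.7 - 0.8j. All Re(p)<0: Yes (stable)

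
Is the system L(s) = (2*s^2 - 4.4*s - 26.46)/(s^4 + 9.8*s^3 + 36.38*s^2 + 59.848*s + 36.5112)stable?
Denominator: s^4 + 9.8*s^3 + 36.38*s^2 + 59.848*s + 36.5112 = (s + 2.2)(s + 1.8)(s^2 + 5.8*s + 9.22). Poles: -1.8, -2.2, -2.9 + 0.9j, -2.9 - 0.9j. All Re(p)<0: Yes (stable)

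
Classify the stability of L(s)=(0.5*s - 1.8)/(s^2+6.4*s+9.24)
Denominator: s^2 + 6.4*s + 9.24 = (s + 2.2)(s + 4.2). Poles: -2.2, -4.2. Stable (all poles in LHP)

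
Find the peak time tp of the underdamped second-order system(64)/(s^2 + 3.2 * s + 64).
Standard form: ωn²/(s²+2ζωn·s+ωn²) → ωn = 8, ζ = 0.2.
ωd = ωn·√(1-ζ²) = 8·√(1-0.2²) = 7.838.
tp = π/ωd = π/7.838 = 0.4008 s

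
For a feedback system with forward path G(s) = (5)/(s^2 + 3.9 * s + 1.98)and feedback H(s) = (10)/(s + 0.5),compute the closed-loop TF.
Closed-loop T = G/(1+GH).
Numerator: G_num * H_den = 5*s + 2.5.
Denominator: G_den * H_den + G_num * H_num = (s^3 + 4.4*s^2 + 3.93*s + 0.99) + (50) = s^3 + 4.4*s^2 + 3.93*s + 50.99.
T(s) = (5*s + 2.5)/(s^3 + 4.4*s^2 + 3.93*s + 50.99)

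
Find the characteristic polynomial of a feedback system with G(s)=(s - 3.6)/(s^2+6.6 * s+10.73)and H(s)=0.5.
Characteristic poly = G_den * H_den + G_num * H_num = (s^2 + 6.6*s + 10.73) + (0.5*s - 1.8) = s^2 + 7.1*s + 8.93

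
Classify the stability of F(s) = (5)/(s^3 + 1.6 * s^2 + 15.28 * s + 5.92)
Denominator: s^3 + 1.6*s^2 + 15.28*s + 5.92 = (s + 0.4)(s^2 + 1.2*s + 14.8). Poles: -0.4, -0.6 + 3.8j, -0.6 - 3.8j. Stable (all poles in LHP)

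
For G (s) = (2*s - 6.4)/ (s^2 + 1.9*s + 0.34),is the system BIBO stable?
Denominator: s^2 + 1.9*s + 0.34 = (s + 1.7)(s + 0.2). Poles: -0.2, -1.7. All Re(p)<0: Yes (stable)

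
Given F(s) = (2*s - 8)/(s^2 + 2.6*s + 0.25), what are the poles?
Set denominator = 0: s^2 + 2.6*s + 0.25 = (s + 0.1)(s + 2.5) = 0 → Poles: -0.1, -2.5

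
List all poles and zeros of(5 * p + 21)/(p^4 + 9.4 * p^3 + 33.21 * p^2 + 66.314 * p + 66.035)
Set denominator = 0: p^4 + 9.4*p^3 + 33.21*p^2 + 66.314*p + 66.035 = (p + 4.7)(p + 2.5)(p^2 + 2.2*p + 5.62) = 0 → Poles: -1.1 + 2.1j, -1.1 - 2.1j, -2.5, -4.7
Set numerator = 0: 5*p + 21 = 0 → Zeros: -4.2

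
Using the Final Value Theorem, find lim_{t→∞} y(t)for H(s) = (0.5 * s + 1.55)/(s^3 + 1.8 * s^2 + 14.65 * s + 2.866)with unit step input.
FVT: lim_{t→∞} y(t) = lim_{s→0} s*Y(s) where Y(s) = H(s)/s.
= lim_{s→0} H(s) = H(0) = num(0)/den(0) = 1.55/2.866 = 0.5408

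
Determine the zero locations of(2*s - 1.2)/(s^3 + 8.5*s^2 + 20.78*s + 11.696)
Set numerator = 0: 2*s - 1.2 = 0 → Zeros: 0.6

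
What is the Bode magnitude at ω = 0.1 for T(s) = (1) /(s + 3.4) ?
Substitute s = j*0.1: T(j0.1) = 0.293863 - 0.00864304j.
|T(j0.1)| = sqrt(Re² + Im²) = 0.294.
20*log₁₀(0.294) = -10.63 dB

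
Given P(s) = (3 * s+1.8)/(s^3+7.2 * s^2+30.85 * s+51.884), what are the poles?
Set denominator = 0: s^3 + 7.2*s^2 + 30.85*s + 51.884 = (s + 2.8)(s^2 + 4.4*s + 18.53) = 0 → Poles: -2.2 + 3.7j, -2.2 - 3.7j, -2.8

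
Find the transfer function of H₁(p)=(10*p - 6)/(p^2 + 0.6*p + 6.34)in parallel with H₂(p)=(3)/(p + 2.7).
Parallel: H = H₁ + H₂ = (n₁·d₂ + n₂·d₁)/(d₁·d₂).
n₁·d₂ = 10*p^2 + 21*p - 16.2. n₂·d₁ = 3*p^2 + 1.8*p + 19.02. Sum = 13*p^2 + 22.8*p + 2.82. d₁·d₂ = p^3 + 3.3*p^2 + 7.96*p + 17.118.
H(p) = (13*p^2 + 22.8*p + 2.82)/(p^3 + 3.3*p^2 + 7.96*p + 17.118)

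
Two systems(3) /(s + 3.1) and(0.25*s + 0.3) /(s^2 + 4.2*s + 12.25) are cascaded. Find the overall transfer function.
Series: H = H₁ · H₂ = (n₁·n₂)/(d₁·d₂).
Num: n₁·n₂ = 0.75*s + 0.9. Den: d₁·d₂ = s^3 + 7.3*s^2 + 25.27*s + 37.975.
H(s) = (0.75*s + 0.9)/(s^3 + 7.3*s^2 + 25.27*s + 37.975)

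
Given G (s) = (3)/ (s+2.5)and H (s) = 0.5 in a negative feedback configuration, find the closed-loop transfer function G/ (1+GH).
Closed-loop T = G/(1+GH).
Numerator: G_num * H_den = 3.
Denominator: G_den * H_den + G_num * H_num = (s + 2.5) + (1.5) = s + 4.
T(s) = (3)/(s + 4)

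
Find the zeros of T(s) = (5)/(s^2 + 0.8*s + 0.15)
Numerator is a nonzero constant (5) → Zeros: none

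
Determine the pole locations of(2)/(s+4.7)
Set denominator = 0: s + 4.7 = 0 → Poles: -4.7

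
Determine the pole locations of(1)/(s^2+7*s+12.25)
Set denominator = 0: s^2 + 7*s + 12.25 = (s + 3.5)(s + 3.5) = 0 → Poles: -3.5, -3.5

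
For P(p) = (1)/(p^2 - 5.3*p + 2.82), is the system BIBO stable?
Denominator: p^2 - 5.3*p + 2.82 = (p - 0.6)(p - 4.7). Poles: 0.6, 4.7. All Re(p)<0: No (unstable)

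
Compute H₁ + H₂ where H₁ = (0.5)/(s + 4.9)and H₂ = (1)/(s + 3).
Parallel: H = H₁ + H₂ = (n₁·d₂ + n₂·d₁)/(d₁·d₂).
n₁·d₂ = 0.5*s + 1.5. n₂·d₁ = s + 4.9. Sum = 1.5*s + 6.4. d₁·d₂ = s^2 + 7.9*s + 14.7.
H(s) = (1.5*s + 6.4)/(s^2 + 7.9*s + 14.7)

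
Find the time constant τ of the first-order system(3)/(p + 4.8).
First-order system: τ = -1/pole. Pole = -4.8. τ = -1/(-4.8) = 0.2083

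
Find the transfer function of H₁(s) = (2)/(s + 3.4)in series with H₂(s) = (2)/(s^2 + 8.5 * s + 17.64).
Series: H = H₁ · H₂ = (n₁·n₂)/(d₁·d₂).
Num: n₁·n₂ = 4. Den: d₁·d₂ = s^3 + 11.9*s^2 + 46.54*s + 59.976.
H(s) = (4)/(s^3 + 11.9*s^2 + 46.54*s + 59.976)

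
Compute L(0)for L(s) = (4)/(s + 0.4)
DC gain = L(0) = num(0)/den(0) = 4/0.4 = 10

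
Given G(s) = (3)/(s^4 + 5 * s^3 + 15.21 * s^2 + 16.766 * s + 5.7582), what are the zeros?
Numerator is a nonzero constant (3) → Zeros: none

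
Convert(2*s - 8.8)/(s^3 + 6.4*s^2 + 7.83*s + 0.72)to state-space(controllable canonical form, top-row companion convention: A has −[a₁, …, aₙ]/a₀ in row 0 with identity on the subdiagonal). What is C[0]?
Reachable canonical form: C = numerator coefficients (right-aligned, zero-padded to length n).
num = 2*s - 8.8, C = [[0, 2, -8.8]].
C[0] = 0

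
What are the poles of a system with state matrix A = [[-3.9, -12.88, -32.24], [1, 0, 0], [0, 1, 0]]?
Eigenvalues solve det(λI - A) = 0.
Characteristic polynomial: λ^3 + 3.9*λ^2 + 12.88*λ + 32.24 = 0.
Factor: (λ + 3.1)(λ^2 + 0.8*λ + 10.4) = 0.
Roots: -0.4 + 3.2j, -0.4 - 3.2j, -3.1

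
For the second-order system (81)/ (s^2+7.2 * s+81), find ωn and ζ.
Standard form: ωn²/(s²+2ζωn·s+ωn²).
const=81=ωn² → ωn=9, s coeff=7.2=2ζωn → ζ=0.4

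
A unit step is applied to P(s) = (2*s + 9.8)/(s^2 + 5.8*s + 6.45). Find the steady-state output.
FVT: lim_{t→∞} y(t) = lim_{s→0} s*Y(s) where Y(s) = P(s)/s.
= lim_{s→0} P(s) = P(0) = num(0)/den(0) = 9.8/6.45 = 1.519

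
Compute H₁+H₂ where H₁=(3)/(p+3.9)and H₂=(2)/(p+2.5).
Parallel: H = H₁ + H₂ = (n₁·d₂ + n₂·d₁)/(d₁·d₂).
n₁·d₂ = 3*p + 7.5. n₂·d₁ = 2*p + 7.8. Sum = 5*p + 15.3. d₁·d₂ = p^2 + 6.4*p + 9.75.
H(p) = (5*p + 15.3)/(p^2 + 6.4*p + 9.75)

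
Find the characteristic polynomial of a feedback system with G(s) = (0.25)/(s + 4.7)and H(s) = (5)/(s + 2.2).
Characteristic poly = G_den * H_den + G_num * H_num = (s^2 + 6.9*s + 10.34) + (1.25) = s^2 + 6.9*s + 11.59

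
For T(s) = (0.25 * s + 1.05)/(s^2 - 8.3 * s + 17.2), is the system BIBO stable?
Denominator: s^2 - 8.3*s + 17.2 = (s - 4)(s - 4.3). Poles: 4, 4.3. All Re(p)<0: No (unstable)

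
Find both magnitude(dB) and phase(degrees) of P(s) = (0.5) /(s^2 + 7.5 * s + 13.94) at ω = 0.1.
Substitute s = j*0.1: P(j0.1) = 0.03579 - 0.00192696j.
|P| = 20*log₁₀(sqrt(Re²+Im²)) = -28.91 dB.
∠P = atan2(Im, Re) = -3.08°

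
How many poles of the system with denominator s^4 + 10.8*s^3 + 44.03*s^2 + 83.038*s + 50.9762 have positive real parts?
s^4 + 10.8*s^3 + 44.03*s^2 + 83.038*s + 50.9762 = (s + 4.7)(s + 1.1)(s^2 + 5*s + 9.86). Poles: -1.1, -2.5 + 1.9j, -2.5 - 1.9j, -4.7. RHP poles (Re>0): 0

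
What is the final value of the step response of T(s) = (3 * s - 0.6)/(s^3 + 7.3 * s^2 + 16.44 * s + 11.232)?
FVT: lim_{t→∞} y(t) = lim_{s→0} s*Y(s) where Y(s) = T(s)/s.
= lim_{s→0} T(s) = T(0) = num(0)/den(0) = -0.6/11.232 = -0.05342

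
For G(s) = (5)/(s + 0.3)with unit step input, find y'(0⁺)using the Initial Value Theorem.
IVT: y'(0⁺) = lim_{s→∞} s²·Y(s) = lim_{s→∞} s·G(s).
deg(num) = 0, deg(den) = 1, relative degree = 1, so s·G(s) → (leading num)/(leading den) = 5/1 = 5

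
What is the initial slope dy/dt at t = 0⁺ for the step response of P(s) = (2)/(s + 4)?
IVT: y'(0⁺) = lim_{s→∞} s²·Y(s) = lim_{s→∞} s·P(s).
deg(num) = 0, deg(den) = 1, relative degree = 1, so s·P(s) → (leading num)/(leading den) = 2/1 = 2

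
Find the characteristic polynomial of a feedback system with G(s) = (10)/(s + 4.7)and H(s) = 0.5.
Characteristic poly = G_den * H_den + G_num * H_num = (s + 4.7) + (5) = s + 9.7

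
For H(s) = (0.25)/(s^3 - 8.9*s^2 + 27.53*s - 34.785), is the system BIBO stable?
Denominator: s^3 - 8.9*s^2 + 27.53*s - 34.785 = (s - 4.5)(s^2 - 4.4*s + 7.73). Poles: 2.2 + 1.7j, 2.2 - 1.7j, 4.5. All Re(p)<0: No (unstable)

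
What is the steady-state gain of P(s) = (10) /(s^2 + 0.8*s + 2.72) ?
DC gain = P(0) = num(0)/den(0) = 10/2.72 = 3.676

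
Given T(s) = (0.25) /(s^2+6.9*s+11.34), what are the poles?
Set denominator = 0: s^2 + 6.9*s + 11.34 = (s + 4.2)(s + 2.7) = 0 → Poles: -2.7, -4.2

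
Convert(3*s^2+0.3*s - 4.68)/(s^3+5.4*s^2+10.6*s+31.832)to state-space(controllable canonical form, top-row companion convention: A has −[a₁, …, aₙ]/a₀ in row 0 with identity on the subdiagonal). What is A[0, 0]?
Reachable canonical form for den = s^3 + 5.4*s^2 + 10.6*s + 31.832: top row of A = -[a₁,a₂,...,aₙ]/a₀, ones on the subdiagonal, zeros elsewhere.
A = [[-5.4, -10.6, -31.832], [1, 0, 0], [0, 1, 0]].
A[0,0] = -5.4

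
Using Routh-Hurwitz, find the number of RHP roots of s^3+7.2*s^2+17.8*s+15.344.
Routh array:
s^3: [1, 17.8]; s^2: [7.2, 15.344]; s^1: [15.6689]; s^0: [15.344]
First column: [1, 7.2, 15.6689, 15.344]. Sign changes = RHP roots = 0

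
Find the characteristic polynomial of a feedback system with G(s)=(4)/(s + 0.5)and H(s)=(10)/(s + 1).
Characteristic poly = G_den * H_den + G_num * H_num = (s^2 + 1.5*s + 0.5) + (40) = s^2 + 1.5*s + 40.5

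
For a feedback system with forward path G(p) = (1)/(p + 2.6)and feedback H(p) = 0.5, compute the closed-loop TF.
Closed-loop T = G/(1+GH).
Numerator: G_num * H_den = 1.
Denominator: G_den * H_den + G_num * H_num = (p + 2.6) + (0.5) = p + 3.1.
T(p) = (1)/(p + 3.1)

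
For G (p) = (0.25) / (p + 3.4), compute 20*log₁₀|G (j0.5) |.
Substitute p = j*0.5: G(j0.5) = 0.0719729 - 0.0105843j.
|G(j0.5)| = sqrt(Re² + Im²) = 0.07275.
20*log₁₀(0.07275) = -22.76 dB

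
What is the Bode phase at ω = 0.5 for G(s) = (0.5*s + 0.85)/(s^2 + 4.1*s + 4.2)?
Substitute s = j*0.5: G(j0.5) = 0.195405 - 0.0381217j.
∠G(j0.5) = atan2(Im, Re) = atan2(-0.0381217, 0.195405) = -11.04°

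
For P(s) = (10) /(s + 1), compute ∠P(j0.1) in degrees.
Substitute s = j*0.1: P(j0.1) = 9.90099 - 0.990099j.
∠P(j0.1) = atan2(Im, Re) = atan2(-0.990099, 9.90099) = -5.71°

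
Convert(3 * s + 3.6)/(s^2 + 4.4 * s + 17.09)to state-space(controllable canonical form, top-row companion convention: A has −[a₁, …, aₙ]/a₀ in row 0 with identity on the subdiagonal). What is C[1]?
Reachable canonical form: C = numerator coefficients (right-aligned, zero-padded to length n).
num = 3*s + 3.6, C = [[3, 3.6]].
C[1] = 3.6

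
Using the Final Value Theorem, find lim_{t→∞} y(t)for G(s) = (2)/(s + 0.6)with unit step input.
FVT: lim_{t→∞} y(t) = lim_{s→0} s*Y(s) where Y(s) = G(s)/s.
= lim_{s→0} G(s) = G(0) = num(0)/den(0) = 2/0.6 = 3.333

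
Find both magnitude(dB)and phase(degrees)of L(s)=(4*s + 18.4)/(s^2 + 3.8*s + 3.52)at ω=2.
Substitute s = j*2: L(j2) = 0.896148 - 2.47765j.
|L| = 20*log₁₀(sqrt(Re²+Im²)) = 8.41 dB.
∠L = atan2(Im, Re) = -70.12°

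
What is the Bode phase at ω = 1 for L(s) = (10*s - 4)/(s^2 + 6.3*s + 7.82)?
Substitute s = j*1: L(j1) = 0.414374 + 1.0835j.
∠L(j1) = atan2(Im, Re) = atan2(1.0835, 0.414374) = 69.07°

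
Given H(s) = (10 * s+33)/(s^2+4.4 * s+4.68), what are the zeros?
Set numerator = 0: 10*s + 33 = 0 → Zeros: -3.3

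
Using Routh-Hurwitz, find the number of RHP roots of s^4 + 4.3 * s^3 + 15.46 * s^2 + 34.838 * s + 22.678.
Routh array:
s^4: [1, 15.46, 22.678]; s^3: [4.3, 34.838]; s^2: [7.35814, 22.678]; s^1: [21.5853]; s^0: [22.678]
First column: [1, 4.3, 7.35814, 21.5853, 22.678]. Sign changes = RHP roots = 0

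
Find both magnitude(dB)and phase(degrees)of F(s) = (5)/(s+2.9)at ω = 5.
Substitute s = j*5: F(j5) = 0.434002 - 0.748279j.
|F| = 20*log₁₀(sqrt(Re²+Im²)) = -1.26 dB.
∠F = atan2(Im, Re) = -59.89°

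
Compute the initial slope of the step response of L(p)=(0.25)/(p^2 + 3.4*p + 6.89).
IVT: y'(0⁺) = lim_{p→∞} p²·Y(p) = lim_{p→∞} p·L(p).
deg(num) = 0, deg(den) = 2, relative degree = 2 ≥ 2, so p·L(p) → 0. Initial slope = 0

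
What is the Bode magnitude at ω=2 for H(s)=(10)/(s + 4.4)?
Substitute s = j*2: H(j2) = 1.88356 - 0.856164j.
|H(j2)| = sqrt(Re² + Im²) = 2.069.
20*log₁₀(2.069) = 6.32 dB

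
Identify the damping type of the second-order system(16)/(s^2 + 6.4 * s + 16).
Standard form: ωn²/(s²+2ζωn·s+ωn²) gives ωn=4, ζ=0.8.
Underdamped (ζ = 0.8 < 1)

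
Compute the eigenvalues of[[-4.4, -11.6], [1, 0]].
Eigenvalues solve det(λI - A) = 0.
Characteristic polynomial: λ^2 + 4.4*λ + 11.6 = 0.
Roots: -2.2 + 2.6j, -2.2 - 2.6j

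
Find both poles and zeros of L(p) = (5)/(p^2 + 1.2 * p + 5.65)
Set denominator = 0: p^2 + 1.2*p + 5.65 = 0 → Poles: -0.6 + 2.3j, -0.6 - 2.3j
Numerator is a nonzero constant (5) → Zeros: none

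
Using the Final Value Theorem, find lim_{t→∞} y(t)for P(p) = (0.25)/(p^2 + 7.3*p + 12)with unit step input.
FVT: lim_{t→∞} y(t) = lim_{p→0} p*Y(p) where Y(p) = P(p)/p.
= lim_{p→0} P(p) = P(0) = num(0)/den(0) = 0.25/12 = 0.02083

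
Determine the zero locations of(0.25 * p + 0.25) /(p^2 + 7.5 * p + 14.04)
Set numerator = 0: 0.25*p + 0.25 = 0 → Zeros: -1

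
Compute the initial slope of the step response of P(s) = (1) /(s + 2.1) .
IVT: y'(0⁺) = lim_{s→∞} s²·Y(s) = lim_{s→∞} s·P(s).
deg(num) = 0, deg(den) = 1, relative degree = 1, so s·P(s) → (leading num)/(leading den) = 1/1 = 1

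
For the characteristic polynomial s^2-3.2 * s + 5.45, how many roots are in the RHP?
Poles: 1.6 + 1.7j, 1.6 - 1.7j. RHP poles (Re>0): 2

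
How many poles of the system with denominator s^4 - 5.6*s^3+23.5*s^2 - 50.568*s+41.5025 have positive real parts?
s^4 - 5.6*s^3 + 23.5*s^2 - 50.568*s + 41.5025 = (s^2 - 2.2*s + 12.77)(s^2 - 3.4*s + 3.25). Poles: 1.1 + 3.4j, 1.1 - 3.4j, 1.7 + 0.6j, 1.7 - 0.6j. RHP poles (Re>0): 4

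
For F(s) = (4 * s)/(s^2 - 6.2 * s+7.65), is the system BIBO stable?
Denominator: s^2 - 6.2*s + 7.65 = (s - 4.5)(s - 1.7). Poles: 1.7, 4.5. All Re(p)<0: No (unstable)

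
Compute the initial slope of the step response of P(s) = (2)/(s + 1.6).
IVT: y'(0⁺) = lim_{s→∞} s²·Y(s) = lim_{s→∞} s·P(s).
deg(num) = 0, deg(den) = 1, relative degree = 1, so s·P(s) → (leading num)/(leading den) = 2/1 = 2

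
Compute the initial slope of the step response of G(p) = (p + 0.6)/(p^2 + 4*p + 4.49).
IVT: y'(0⁺) = lim_{p→∞} p²·Y(p) = lim_{p→∞} p·G(p).
deg(num) = 1, deg(den) = 2, relative degree = 1, so p·G(p) → (leading num)/(leading den) = 1/1 = 1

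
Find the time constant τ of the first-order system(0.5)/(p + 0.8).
First-order system: τ = -1/pole. Pole = -0.8. τ = -1/(-0.8) = 1.25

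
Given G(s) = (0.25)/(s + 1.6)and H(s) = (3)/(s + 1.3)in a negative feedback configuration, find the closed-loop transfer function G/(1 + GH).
Closed-loop T = G/(1+GH).
Numerator: G_num * H_den = 0.25*s + 0.325.
Denominator: G_den * H_den + G_num * H_num = (s^2 + 2.9*s + 2.08) + (0.75) = s^2 + 2.9*s + 2.83.
T(s) = (0.25*s + 0.325)/(s^2 + 2.9*s + 2.83)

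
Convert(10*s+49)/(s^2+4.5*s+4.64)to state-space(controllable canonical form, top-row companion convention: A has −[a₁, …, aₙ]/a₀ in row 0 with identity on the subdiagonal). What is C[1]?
Reachable canonical form: C = numerator coefficients (right-aligned, zero-padded to length n).
num = 10*s + 49, C = [[10, 49]].
C[1] = 49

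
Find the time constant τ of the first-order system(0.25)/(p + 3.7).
First-order system: τ = -1/pole. Pole = -3.7. τ = -1/(-3.7) = 0.2703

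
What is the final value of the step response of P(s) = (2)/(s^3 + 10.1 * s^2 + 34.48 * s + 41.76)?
FVT: lim_{t→∞} y(t) = lim_{s→0} s*Y(s) where Y(s) = P(s)/s.
= lim_{s→0} P(s) = P(0) = num(0)/den(0) = 2/41.76 = 0.04789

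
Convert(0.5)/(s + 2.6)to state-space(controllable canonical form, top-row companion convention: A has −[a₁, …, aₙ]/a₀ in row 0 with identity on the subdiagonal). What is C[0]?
Reachable canonical form: C = numerator coefficients (right-aligned, zero-padded to length n).
num = 0.5, C = [[0.5]].
C[0] = 0.5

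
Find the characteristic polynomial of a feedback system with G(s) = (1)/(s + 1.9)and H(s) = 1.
Characteristic poly = G_den * H_den + G_num * H_num = (s + 1.9) + (1) = s + 2.9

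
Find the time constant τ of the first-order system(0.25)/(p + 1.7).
First-order system: τ = -1/pole. Pole = -1.7. τ = -1/(-1.7) = 0.5882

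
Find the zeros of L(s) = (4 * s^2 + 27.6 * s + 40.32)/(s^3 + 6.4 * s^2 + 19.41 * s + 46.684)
Set numerator = 0: 4*s^2 + 27.6*s + 40.32 = 4*(s + 2.1)(s + 4.8) = 0 → Zeros: -2.1, -4.8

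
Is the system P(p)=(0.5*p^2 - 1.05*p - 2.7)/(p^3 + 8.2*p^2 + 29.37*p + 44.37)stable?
Denominator: p^3 + 8.2*p^2 + 29.37*p + 44.37 = (p + 3.4)(p^2 + 4.8*p + 13.05). Poles: -2.4 + 2.7j, -2.4 - 2.7j, -3.4. All Re(p)<0: Yes (stable)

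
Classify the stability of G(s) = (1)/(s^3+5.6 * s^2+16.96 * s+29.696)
Denominator: s^3 + 5.6*s^2 + 16.96*s + 29.696 = (s + 3.2)(s^2 + 2.4*s + 9.28). Poles: -1.2 + 2.8j, -1.2 - 2.8j, -3.2. Stable (all poles in LHP)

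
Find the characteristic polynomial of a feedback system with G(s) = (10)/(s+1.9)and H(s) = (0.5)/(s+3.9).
Characteristic poly = G_den * H_den + G_num * H_num = (s^2 + 5.8*s + 7.41) + (5) = s^2 + 5.8*s + 12.41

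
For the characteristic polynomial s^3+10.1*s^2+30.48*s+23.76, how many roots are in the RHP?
s^3 + 10.1*s^2 + 30.48*s + 23.76 = (s + 4.4)(s + 1.2)(s + 4.5). Poles: -1.2, -4.4, -4.5. RHP poles (Re>0): 0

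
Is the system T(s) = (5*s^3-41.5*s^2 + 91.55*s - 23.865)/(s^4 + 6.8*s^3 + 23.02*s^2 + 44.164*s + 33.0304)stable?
Denominator: s^4 + 6.8*s^3 + 23.02*s^2 + 44.164*s + 33.0304 = (s + 2.6)(s + 1.6)(s^2 + 2.6*s + 7.94). Poles: -1.3 + 2.5j, -1.3 - 2.5j, -1.6, -2.6. All Re(p)<0: Yes (stable)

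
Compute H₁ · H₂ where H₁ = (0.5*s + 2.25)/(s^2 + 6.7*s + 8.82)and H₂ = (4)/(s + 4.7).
Series: H = H₁ · H₂ = (n₁·n₂)/(d₁·d₂).
Num: n₁·n₂ = 2*s + 9. Den: d₁·d₂ = s^3 + 11.4*s^2 + 40.31*s + 41.454.
H(s) = (2*s + 9)/(s^3 + 11.4*s^2 + 40.31*s + 41.454)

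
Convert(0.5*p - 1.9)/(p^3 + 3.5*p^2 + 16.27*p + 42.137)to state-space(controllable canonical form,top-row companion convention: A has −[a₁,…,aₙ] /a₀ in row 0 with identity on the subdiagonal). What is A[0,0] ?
Reachable canonical form for den = p^3 + 3.5*p^2 + 16.27*p + 42.137: top row of A = -[a₁,a₂,...,aₙ]/a₀, ones on the subdiagonal, zeros elsewhere.
A = [[-3.5, -16.27, -42.137], [1, 0, 0], [0, 1, 0]].
A[0,0] = -3.5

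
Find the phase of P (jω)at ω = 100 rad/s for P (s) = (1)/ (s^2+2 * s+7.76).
Substitute s = j*100: P(j100) = -0.000100038 - 2.00231e-06j.
∠P(j100) = atan2(Im, Re) = atan2(-2.00231e-06, -0.000100038) = -178.85°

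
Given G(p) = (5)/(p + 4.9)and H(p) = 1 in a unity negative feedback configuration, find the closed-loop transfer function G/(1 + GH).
Closed-loop T = G/(1+GH).
Numerator: G_num * H_den = 5.
Denominator: G_den * H_den + G_num * H_num = (p + 4.9) + (5) = p + 9.9.
T(p) = (5)/(p + 9.9)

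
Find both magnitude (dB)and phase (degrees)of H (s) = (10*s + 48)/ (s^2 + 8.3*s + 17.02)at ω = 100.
Substitute s = j*100: H(j100) = 0.00349598 - 0.0998798j.
|H| = 20*log₁₀(sqrt(Re²+Im²)) = -20.01 dB.
∠H = atan2(Im, Re) = -88.00°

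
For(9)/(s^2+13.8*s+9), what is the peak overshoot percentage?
Standard form: ωn²/(s²+2ζωn·s+ωn²) → ωn = 3, ζ = 2.3.
ζ ≥ 1, so the response is non-oscillatory: peak overshoot = 0%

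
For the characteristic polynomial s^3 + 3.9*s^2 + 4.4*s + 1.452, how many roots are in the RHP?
s^3 + 3.9*s^2 + 4.4*s + 1.452 = (s + 1.1)(s + 2.2)(s + 0.6). Poles: -0.6, -1.1, -2.2. RHP poles (Re>0): 0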